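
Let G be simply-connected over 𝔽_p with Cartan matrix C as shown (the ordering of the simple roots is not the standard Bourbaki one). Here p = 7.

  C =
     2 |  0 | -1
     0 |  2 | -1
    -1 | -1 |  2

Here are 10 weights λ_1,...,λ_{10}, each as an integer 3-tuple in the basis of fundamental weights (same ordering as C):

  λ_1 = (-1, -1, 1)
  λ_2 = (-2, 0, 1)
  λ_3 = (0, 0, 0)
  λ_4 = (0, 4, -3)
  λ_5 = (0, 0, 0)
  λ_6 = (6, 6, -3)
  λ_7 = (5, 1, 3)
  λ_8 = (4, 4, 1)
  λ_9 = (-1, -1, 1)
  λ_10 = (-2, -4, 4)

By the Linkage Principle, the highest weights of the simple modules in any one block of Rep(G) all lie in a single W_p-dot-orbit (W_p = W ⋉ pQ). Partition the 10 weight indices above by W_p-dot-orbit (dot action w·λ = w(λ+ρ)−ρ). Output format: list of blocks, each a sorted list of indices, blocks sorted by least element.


A_3 Cartan matrix, 3 simple roots permuted; ρ=(1,1,1).

Folding the 10 weights λ_j+ρ into Ā_7 (reps in the given 3-coord order):

  [1] (0, 0, 2);  [2] (1, 1, 1);  [3] (1, 1, 1);  [4] (1, 3, 1);  [5] (1, 1, 1);  [6] (0, 0, 2);  [7] (1, 3, 1);  [8] (0, 0, 2);  [9] (0, 0, 2);  [10] (1, 3, 1)

These 10 weights hit 3 W_7-dot-orbits; sizes (4, 3, 3):

[[1, 6, 8, 9], [2, 3, 5], [4, 7, 10]]


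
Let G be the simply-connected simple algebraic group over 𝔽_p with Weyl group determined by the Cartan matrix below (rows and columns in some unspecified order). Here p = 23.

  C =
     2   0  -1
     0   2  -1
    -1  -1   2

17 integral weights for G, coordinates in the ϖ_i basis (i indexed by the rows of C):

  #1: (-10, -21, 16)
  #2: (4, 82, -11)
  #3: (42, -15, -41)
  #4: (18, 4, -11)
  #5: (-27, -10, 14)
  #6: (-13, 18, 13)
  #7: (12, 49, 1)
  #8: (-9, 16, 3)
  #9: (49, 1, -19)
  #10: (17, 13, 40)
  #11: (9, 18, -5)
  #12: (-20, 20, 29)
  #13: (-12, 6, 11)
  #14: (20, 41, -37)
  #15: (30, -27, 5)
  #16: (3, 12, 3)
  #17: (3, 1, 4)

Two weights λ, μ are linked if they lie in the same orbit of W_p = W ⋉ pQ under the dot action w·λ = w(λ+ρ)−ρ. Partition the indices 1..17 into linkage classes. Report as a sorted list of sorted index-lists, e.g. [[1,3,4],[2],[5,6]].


Dynkin diagram of C (from the 4 off-diagonal −1 entries): A_3.

Alcove-folded reps (p=23, 17 weights, presented ϖ-order):

  [1] (3, 8, 9);  [2] (9, 5, 5);  [3] (3, 8, 9);  [4] (9, 5, 5);  [5] (3, 8, 9);  [6] (2, 9, 2);  [7] (4, 13, 4);  [8] (4, 13, 4);  [9] (4, 2, 5);  [10] (9, 5, 5);  [11] (4, 13, 4);  [12] (4, 2, 5);  [13] (11, 7, 1);  [14] (4, 13, 4);  [15] (3, 8, 9);  [16] (4, 13, 4);  [17] (4, 2, 5)

These 17 weights hit 6 W_23-dot-orbits; sizes (4, 3, 1, 5, 3, 1):

[[1, 3, 5, 15], [2, 4, 10], [6], [7, 8, 11, 14, 16], [9, 12, 17], [13]]


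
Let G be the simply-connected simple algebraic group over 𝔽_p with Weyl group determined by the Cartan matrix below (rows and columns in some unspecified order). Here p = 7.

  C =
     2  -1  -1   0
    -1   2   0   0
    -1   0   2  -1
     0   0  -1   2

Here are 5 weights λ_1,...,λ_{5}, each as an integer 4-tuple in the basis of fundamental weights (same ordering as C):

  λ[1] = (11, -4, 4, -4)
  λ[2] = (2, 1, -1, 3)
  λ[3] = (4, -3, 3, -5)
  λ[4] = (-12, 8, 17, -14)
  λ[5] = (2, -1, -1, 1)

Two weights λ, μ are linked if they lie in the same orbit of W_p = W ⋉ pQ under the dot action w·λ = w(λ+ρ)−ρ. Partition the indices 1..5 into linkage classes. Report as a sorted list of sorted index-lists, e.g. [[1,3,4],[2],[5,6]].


A_4 Cartan matrix, 4 simple roots permuted; ρ=(1,1,1,1).

Ā_7 reps of the 5 weights (A_4, coords as presented):

    [1] (3, 0, 0, 2)
    [2] (3, 0, 0, 2)
    [3] (3, 0, 0, 2)
    [4] (2, 1, 2, 2)
    [5] (3, 0, 0, 2)

The 5 indices split into 2 linkage classes (same alcove rep ⇔ same W_7-dot-orbit):

[[1, 2, 3, 5], [4]]


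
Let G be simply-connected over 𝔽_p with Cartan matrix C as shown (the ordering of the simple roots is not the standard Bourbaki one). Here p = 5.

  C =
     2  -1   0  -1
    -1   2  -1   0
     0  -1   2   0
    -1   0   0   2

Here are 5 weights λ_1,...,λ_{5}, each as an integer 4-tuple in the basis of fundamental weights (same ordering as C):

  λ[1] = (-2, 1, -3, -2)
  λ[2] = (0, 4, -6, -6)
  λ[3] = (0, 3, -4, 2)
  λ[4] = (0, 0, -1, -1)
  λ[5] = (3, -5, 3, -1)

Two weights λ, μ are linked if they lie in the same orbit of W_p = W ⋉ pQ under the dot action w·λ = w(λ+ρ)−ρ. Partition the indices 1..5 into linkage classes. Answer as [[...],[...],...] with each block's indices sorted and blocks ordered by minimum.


Type A_4, rank 4, |W|=120; reorder rows/cols to standard.

Folding the 5 weights λ_j+ρ into Ā_5 (reps in the given 4-coord order):

  1: (1, 1, 0, 0) · 2: (0, 4, 0, 0) · 3: (1, 1, 0, 0) · 4: (1, 1, 0, 0) · 5: (0, 4, 0, 0)

These 5 weights hit 2 W_5-dot-orbits; sizes (3, 2):

[[1, 3, 4], [2, 5]]


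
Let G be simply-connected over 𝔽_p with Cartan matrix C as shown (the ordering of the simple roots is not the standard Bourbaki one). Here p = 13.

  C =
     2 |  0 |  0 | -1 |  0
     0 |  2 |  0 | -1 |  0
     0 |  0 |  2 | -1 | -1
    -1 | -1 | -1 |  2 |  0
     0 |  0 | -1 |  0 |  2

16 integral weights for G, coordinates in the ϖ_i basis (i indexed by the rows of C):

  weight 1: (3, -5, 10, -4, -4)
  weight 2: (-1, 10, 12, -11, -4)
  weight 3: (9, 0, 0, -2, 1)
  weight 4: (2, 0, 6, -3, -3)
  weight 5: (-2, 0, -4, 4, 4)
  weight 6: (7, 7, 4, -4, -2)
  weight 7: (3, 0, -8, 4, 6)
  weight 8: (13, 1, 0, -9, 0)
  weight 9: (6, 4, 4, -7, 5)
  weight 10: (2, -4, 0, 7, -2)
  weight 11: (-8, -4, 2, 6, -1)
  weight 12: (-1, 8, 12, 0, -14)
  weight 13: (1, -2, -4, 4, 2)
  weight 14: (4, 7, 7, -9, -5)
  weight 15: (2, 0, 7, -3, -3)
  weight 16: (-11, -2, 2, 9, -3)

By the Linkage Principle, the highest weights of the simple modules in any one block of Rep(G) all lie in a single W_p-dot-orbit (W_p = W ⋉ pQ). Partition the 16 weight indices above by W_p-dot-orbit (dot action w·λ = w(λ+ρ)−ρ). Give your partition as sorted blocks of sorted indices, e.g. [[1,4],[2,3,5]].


Cartan matrix: type D_5 (|W|=1920); un-permuting the 5 rows.

Each λ_j+ρ reduced to Ā_13; 5-tuples below use C's row order:

  λ_1 → (3, 3, 1, 1, 3) · λ_2 → (9, 0, 0, 1, 2) · λ_3 → (9, 0, 0, 1, 2) · λ_4 → (1, 1, 3, 1, 2) · λ_5 → (1, 1, 3, 1, 2) · λ_6 → (3, 3, 1, 1, 3) · λ_7 → (2, 1, 3, 1, 0) · λ_8 → (1, 1, 3, 1, 2) · λ_9 → (1, 1, 3, 1, 2) · λ_10 → (3, 3, 1, 1, 3) · λ_11 → (4, 0, 0, 3, 0) · λ_12 → (9, 0, 0, 1, 2) · λ_13 → (2, 1, 3, 1, 0) · λ_14 → (3, 0, 4, 1, 0) · λ_15 → (1, 1, 3, 1, 2) · λ_16 → (9, 0, 0, 1, 2)

Partition of {1..16} into 6 W_13-dot-orbits:

[[1, 6, 10], [2, 3, 12, 16], [4, 5, 8, 9, 15], [7, 13], [11], [14]]


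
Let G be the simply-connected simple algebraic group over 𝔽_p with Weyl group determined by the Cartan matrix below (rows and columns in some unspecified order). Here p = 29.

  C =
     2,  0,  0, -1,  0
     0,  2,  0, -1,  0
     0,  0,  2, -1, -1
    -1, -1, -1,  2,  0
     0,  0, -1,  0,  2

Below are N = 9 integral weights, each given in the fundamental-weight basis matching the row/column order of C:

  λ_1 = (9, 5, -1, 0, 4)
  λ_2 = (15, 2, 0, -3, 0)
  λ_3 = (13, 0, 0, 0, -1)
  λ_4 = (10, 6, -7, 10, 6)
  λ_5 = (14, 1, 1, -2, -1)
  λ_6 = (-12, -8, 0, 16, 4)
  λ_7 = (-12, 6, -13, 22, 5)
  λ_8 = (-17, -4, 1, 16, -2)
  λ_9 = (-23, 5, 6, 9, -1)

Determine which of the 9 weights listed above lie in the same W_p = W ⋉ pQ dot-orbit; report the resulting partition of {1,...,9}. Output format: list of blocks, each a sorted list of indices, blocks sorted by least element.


Dynkin diagram of C (from the 8 off-diagonal −1 entries): D_5.

Ā_29 reps of the 9 weights (D_5, coords as presented):

  [1] (10, 6, 0, 1, 5) · [2] (14, 1, 1, 1, 0) · [3] (14, 1, 1, 1, 0) · [4] (10, 6, 0, 1, 5) · [5] (14, 1, 1, 1, 0) · [6] (10, 6, 0, 1, 5) · [7] (10, 6, 0, 1, 5) · [8] (14, 1, 1, 1, 0) · [9] (10, 6, 0, 1, 5)

Partition of {1..9} into 2 W_29-dot-orbits:

[[1, 4, 6, 7, 9], [2, 3, 5, 8]]


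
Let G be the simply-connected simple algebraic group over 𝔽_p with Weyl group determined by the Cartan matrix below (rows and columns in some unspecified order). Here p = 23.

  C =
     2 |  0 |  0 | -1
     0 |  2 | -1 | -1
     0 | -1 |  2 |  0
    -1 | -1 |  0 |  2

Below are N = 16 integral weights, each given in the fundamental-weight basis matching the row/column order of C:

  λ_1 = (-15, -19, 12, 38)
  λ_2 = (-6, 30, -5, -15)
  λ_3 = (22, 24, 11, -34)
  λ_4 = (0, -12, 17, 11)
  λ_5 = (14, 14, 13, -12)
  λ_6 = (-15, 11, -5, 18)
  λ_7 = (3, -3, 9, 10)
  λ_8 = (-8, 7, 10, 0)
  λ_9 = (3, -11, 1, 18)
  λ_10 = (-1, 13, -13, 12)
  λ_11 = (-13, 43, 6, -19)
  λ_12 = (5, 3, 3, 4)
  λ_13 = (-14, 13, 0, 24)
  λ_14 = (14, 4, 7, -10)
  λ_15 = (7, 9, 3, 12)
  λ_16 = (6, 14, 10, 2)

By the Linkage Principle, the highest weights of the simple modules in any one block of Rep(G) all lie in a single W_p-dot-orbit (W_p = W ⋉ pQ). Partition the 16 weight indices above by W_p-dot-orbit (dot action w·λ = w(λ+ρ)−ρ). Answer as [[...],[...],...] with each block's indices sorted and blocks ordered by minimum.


Dynkin diagram of C (from the 6 off-diagonal −1 entries): A_4.

Alcove-folded reps (p=23, 16 weights, presented ϖ-order):

    1: (2, 2, 11, 5)
    2: (6, 4, 4, 5)
    3: (4, 2, 8, 9)
    4: (1, 11, 7, 1)
    5: (6, 4, 4, 5)
    6: (6, 4, 4, 5)
    7: (4, 2, 8, 9)
    8: (1, 2, 11, 6)
    9: (4, 2, 8, 9)
    10: (4, 2, 8, 9)
    11: (2, 2, 11, 5)
    12: (6, 4, 4, 5)
    13: (1, 2, 11, 6)
    14: (6, 4, 4, 5)
    15: (4, 2, 8, 9)
    16: (3, 10, 2, 3)

Grouping the 16 weights by Ā_23-representative: 6 linkage classes.

[[1, 11], [2, 5, 6, 12, 14], [3, 7, 9, 10, 15], [4], [8, 13], [16]]


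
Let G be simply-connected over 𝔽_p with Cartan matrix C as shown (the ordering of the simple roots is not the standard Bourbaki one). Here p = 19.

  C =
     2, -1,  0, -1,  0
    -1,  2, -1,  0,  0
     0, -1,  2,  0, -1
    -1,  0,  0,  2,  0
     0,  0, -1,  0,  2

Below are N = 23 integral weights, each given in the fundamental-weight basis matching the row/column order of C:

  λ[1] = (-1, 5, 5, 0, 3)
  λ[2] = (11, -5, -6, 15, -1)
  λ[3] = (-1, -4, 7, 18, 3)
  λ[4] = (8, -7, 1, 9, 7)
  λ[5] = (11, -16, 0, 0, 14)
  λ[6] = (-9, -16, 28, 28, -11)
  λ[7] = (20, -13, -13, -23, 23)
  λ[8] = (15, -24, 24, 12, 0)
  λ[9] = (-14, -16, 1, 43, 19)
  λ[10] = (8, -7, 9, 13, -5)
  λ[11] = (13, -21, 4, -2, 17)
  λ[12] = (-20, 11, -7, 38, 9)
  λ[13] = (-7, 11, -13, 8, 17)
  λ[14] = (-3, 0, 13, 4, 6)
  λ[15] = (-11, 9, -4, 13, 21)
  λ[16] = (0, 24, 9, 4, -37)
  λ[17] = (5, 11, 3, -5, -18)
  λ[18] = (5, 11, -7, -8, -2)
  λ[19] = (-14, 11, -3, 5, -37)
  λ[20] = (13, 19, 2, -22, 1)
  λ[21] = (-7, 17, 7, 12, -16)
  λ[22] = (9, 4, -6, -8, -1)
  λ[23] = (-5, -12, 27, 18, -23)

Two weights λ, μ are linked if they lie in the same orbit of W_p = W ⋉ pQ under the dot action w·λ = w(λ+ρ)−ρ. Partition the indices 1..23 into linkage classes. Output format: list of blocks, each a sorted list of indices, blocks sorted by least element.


Root system A_5: the 5×5 matrix C matches after relabeling.

Folding the 23 weights λ_j+ρ into Ā_19 (reps in the given 5-coord order):

  λ_1+ρ ↦ (0, 6, 6, 1, 4);  λ_2+ρ ↦ (3, 0, 0, 7, 5);  λ_3+ρ ↦ (3, 0, 0, 7, 5);  λ_4+ρ ↦ (3, 2, 4, 6, 0);  λ_5+ρ ↦ (1, 1, 12, 1, 1);  λ_6+ρ ↦ (3, 2, 4, 6, 0);  λ_7+ρ ↦ (6, 7, 3, 1, 2);  λ_8+ρ ↦ (0, 6, 6, 1, 4);  λ_9+ρ ↦ (0, 6, 6, 1, 4);  λ_10+ρ ↦ (3, 2, 4, 6, 0);  λ_11+ρ ↦ (1, 1, 12, 1, 1);  λ_12+ρ ↦ (0, 6, 6, 1, 4);  λ_13+ρ ↦ (0, 6, 6, 1, 4);  λ_14+ρ ↦ (1, 1, 12, 1, 1);  λ_15+ρ ↦ (3, 0, 0, 7, 5);  λ_16+ρ ↦ (6, 7, 3, 1, 2);  λ_17+ρ ↦ (1, 1, 12, 1, 1);  λ_18+ρ ↦ (1, 4, 1, 6, 6);  λ_19+ρ ↦ (6, 7, 3, 1, 2);  λ_20+ρ ↦ (1, 1, 12, 1, 1);  λ_21+ρ ↦ (1, 4, 1, 6, 6);  λ_22+ρ ↦ (3, 0, 0, 7, 5);  λ_23+ρ ↦ (3, 2, 4, 6, 0)

These 23 weights hit 6 W_19-dot-orbits; sizes (5, 4, 4, 5, 3, 2):

[[1, 8, 9, 12, 13], [2, 3, 15, 22], [4, 6, 10, 23], [5, 11, 14, 17, 20], [7, 16, 19], [18, 21]]


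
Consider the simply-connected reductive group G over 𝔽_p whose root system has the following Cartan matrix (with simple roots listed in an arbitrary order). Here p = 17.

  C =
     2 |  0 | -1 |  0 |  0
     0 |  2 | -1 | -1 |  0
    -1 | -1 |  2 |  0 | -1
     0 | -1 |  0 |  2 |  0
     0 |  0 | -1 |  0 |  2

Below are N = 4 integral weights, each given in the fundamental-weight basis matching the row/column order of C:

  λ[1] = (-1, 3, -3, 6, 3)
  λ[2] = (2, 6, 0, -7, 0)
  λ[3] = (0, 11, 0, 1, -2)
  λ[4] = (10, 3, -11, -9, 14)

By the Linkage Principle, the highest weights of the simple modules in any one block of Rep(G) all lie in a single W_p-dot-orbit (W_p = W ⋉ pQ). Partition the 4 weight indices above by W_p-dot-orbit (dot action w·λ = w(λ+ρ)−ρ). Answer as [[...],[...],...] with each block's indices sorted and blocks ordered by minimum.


C ↔ D_5 under row/col permutation; |W(D_5)| = 1920.

Ā_17 reps of the 4 weights (D_5, coords as presented):

    λ_1+ρ ↦ (2, 2, 0, 7, 2)
    λ_2+ρ ↦ (3, 1, 1, 6, 1)
    λ_3+ρ ↦ (1, 1, 0, 2, 1)
    λ_4+ρ ↦ (3, 1, 1, 6, 1)

Partition of {1..4} into 3 W_17-dot-orbits:

[[1], [2, 4], [3]]


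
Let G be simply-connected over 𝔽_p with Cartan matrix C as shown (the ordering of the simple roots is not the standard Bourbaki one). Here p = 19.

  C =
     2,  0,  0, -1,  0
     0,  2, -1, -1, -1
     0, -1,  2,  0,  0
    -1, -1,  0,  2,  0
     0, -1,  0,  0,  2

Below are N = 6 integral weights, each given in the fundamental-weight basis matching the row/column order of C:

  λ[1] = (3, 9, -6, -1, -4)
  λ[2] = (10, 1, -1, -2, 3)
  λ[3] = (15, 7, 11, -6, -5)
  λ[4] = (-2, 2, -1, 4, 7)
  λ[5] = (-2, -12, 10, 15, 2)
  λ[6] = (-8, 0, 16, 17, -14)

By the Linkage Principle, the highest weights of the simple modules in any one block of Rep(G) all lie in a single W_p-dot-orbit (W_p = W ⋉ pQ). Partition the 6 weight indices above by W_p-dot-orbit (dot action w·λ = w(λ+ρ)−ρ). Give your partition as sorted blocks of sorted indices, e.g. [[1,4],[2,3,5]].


Cartan matrix: type D_5 (|W|=1920); un-permuting the 5 rows.

Ā_19 reps of the 6 weights (D_5, coords as presented):

  1: (4, 2, 5, 0, 3);  2: (10, 1, 0, 1, 4);  3: (1, 3, 0, 0, 8);  4: (1, 3, 0, 0, 8);  5: (1, 3, 0, 0, 8);  6: (10, 1, 0, 1, 4)

These 6 weights hit 3 W_19-dot-orbits; sizes (1, 2, 3):

[[1], [2, 6], [3, 4, 5]]


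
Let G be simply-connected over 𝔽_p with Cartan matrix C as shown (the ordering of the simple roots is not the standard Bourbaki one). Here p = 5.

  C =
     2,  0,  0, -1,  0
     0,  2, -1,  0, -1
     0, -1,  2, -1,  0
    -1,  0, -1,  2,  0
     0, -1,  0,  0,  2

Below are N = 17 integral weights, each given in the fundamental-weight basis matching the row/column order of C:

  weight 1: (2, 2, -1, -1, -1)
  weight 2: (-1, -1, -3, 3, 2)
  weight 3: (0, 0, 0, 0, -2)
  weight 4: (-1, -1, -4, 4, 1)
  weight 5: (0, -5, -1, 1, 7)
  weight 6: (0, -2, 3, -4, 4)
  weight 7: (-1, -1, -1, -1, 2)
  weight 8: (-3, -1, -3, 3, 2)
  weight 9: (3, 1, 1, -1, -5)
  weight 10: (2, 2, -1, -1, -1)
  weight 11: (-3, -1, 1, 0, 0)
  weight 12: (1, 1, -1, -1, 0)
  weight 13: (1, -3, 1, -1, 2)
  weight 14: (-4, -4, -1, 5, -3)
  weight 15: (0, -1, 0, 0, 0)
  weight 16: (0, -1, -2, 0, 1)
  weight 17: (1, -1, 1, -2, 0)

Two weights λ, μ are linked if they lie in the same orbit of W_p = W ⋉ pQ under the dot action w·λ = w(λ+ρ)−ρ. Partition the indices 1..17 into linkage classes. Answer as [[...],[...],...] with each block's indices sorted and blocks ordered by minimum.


C ↔ A_5 under row/col permutation; |W(A_5)| = 720.

Folding the 17 weights λ_j+ρ into Ā_5 (reps in the given 5-coord order):

  λ_1+ρ ↦ (2, 2, 0, 0, 1) · λ_2+ρ ↦ (0, 2, 0, 2, 1) · λ_3+ρ ↦ (1, 0, 1, 1, 1) · λ_4+ρ ↦ (0, 2, 0, 2, 1) · λ_5+ρ ↦ (1, 0, 1, 1, 1) · λ_6+ρ ↦ (1, 1, 0, 0, 1) · λ_7+ρ ↦ (0, 0, 0, 0, 3) · λ_8+ρ ↦ (2, 2, 0, 0, 1) · λ_9+ρ ↦ (1, 1, 0, 0, 1) · λ_10+ρ ↦ (2, 2, 0, 0, 1) · λ_11+ρ ↦ (1, 0, 1, 1, 1) · λ_12+ρ ↦ (2, 2, 0, 0, 1) · λ_13+ρ ↦ (2, 2, 0, 0, 1) · λ_14+ρ ↦ (0, 2, 0, 2, 1) · λ_15+ρ ↦ (1, 0, 1, 1, 1) · λ_16+ρ ↦ (1, 1, 0, 0, 1) · λ_17+ρ ↦ (1, 0, 1, 1, 1)

Linkage partition of the 17 weights (5 classes, p=5):

[[1, 8, 10, 12, 13], [2, 4, 14], [3, 5, 11, 15, 17], [6, 9, 16], [7]]


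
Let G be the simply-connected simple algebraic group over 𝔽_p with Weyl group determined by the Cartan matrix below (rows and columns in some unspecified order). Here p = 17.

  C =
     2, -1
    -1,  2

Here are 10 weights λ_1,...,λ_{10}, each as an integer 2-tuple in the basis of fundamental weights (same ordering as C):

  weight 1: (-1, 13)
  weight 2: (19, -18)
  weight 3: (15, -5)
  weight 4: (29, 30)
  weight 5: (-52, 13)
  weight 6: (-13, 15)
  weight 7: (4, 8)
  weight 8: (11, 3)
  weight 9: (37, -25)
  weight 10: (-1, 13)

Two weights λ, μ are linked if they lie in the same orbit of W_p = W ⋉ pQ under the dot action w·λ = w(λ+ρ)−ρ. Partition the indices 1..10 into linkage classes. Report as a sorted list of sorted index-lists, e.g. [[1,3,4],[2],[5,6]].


Cartan matrix: type A_2 (|W|=6); un-permuting the 2 rows.

Alcove-folded reps (p=17, 10 weights, presented ϖ-order):

  λ_1+ρ ↦ (0, 14)
  λ_2+ρ ↦ (0, 14)
  λ_3+ρ ↦ (12, 4)
  λ_4+ρ ↦ (3, 4)
  λ_5+ρ ↦ (0, 14)
  λ_6+ρ ↦ (12, 4)
  λ_7+ρ ↦ (5, 9)
  λ_8+ρ ↦ (12, 4)
  λ_9+ρ ↦ (3, 4)
  λ_10+ρ ↦ (0, 14)

Partition of {1..10} into 4 W_17-dot-orbits:

[[1, 2, 5, 10], [3, 6, 8], [4, 9], [7]]


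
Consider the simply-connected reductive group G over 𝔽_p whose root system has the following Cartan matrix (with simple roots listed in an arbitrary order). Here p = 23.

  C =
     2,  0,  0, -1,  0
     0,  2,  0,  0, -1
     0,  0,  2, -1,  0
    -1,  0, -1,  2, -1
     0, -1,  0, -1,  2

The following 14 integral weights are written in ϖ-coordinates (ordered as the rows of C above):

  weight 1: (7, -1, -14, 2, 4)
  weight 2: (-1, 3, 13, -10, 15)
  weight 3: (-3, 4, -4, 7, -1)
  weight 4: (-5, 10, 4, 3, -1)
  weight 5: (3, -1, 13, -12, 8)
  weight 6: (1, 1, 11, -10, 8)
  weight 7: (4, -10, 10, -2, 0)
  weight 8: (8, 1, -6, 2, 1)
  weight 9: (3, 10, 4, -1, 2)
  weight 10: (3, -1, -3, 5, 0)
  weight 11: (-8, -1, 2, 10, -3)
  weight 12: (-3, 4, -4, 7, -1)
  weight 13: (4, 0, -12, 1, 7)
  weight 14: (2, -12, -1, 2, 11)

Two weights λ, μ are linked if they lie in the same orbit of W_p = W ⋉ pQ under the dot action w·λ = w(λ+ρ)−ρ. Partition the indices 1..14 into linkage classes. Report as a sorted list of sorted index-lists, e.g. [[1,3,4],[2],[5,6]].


Cartan matrix: type D_5 (|W|=1920); un-permuting the 5 rows.

Folding the 14 weights λ_j+ρ into Ā_23 (reps in the given 5-coord order):

    1: (2, 5, 3, 3, 0)
    2: (7, 2, 3, 2, 0)
    3: (2, 5, 3, 3, 0)
    4: (4, 11, 5, 0, 0)
    5: (7, 2, 3, 2, 0)
    6: (7, 2, 3, 2, 0)
    7: (4, 0, 2, 4, 1)
    8: (7, 2, 3, 2, 0)
    9: (4, 11, 5, 0, 0)
    10: (4, 0, 2, 4, 1)
    11: (7, 2, 3, 2, 0)
    12: (2, 5, 3, 3, 0)
    13: (4, 0, 2, 4, 1)
    14: (3, 11, 0, 3, 1)

The 14 indices split into 5 linkage classes (same alcove rep ⇔ same W_23-dot-orbit):

[[1, 3, 12], [2, 5, 6, 8, 11], [4, 9], [7, 10, 13], [14]]


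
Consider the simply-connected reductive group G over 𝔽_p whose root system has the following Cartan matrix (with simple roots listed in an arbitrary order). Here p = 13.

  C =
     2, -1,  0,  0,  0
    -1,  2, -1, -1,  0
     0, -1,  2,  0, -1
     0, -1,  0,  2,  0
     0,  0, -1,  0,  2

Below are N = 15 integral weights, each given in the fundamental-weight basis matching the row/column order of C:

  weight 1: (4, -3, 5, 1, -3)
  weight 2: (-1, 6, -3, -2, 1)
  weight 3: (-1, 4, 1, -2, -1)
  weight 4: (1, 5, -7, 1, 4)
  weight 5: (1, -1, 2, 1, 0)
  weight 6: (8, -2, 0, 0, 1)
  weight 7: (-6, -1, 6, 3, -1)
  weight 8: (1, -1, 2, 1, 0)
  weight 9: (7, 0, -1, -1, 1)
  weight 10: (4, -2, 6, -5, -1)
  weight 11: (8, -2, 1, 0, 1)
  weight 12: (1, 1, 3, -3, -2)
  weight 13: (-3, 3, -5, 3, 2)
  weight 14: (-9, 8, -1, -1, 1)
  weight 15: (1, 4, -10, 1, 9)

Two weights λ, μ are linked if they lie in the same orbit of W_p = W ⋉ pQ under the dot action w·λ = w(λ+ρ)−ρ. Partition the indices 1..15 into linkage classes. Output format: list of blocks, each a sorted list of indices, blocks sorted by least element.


Cartan matrix: type D_5 (|W|=1920); un-permuting the 5 rows.

Each λ_j+ρ reduced to Ā_13; 5-tuples below use C's row order:

    λ_1 → (3, 2, 2, 0, 2)
    λ_2 → (0, 4, 2, 1, 0)
    λ_3 → (0, 4, 2, 1, 0)
    λ_4 → (2, 0, 3, 2, 1)
    λ_5 → (2, 0, 3, 2, 1)
    λ_6 → (8, 1, 0, 0, 2)
    λ_7 → (0, 4, 2, 1, 0)
    λ_8 → (2, 0, 3, 2, 1)
    λ_9 → (8, 1, 0, 0, 2)
    λ_10 → (0, 4, 2, 1, 0)
    λ_11 → (8, 1, 0, 0, 2)
    λ_12 → (2, 0, 3, 2, 1)
    λ_13 → (0, 2, 1, 2, 1)
    λ_14 → (8, 1, 0, 0, 2)
    λ_15 → (2, 0, 3, 2, 1)

Linkage partition of the 15 weights (5 classes, p=13):

[[1], [2, 3, 7, 10], [4, 5, 8, 12, 15], [6, 9, 11, 14], [13]]


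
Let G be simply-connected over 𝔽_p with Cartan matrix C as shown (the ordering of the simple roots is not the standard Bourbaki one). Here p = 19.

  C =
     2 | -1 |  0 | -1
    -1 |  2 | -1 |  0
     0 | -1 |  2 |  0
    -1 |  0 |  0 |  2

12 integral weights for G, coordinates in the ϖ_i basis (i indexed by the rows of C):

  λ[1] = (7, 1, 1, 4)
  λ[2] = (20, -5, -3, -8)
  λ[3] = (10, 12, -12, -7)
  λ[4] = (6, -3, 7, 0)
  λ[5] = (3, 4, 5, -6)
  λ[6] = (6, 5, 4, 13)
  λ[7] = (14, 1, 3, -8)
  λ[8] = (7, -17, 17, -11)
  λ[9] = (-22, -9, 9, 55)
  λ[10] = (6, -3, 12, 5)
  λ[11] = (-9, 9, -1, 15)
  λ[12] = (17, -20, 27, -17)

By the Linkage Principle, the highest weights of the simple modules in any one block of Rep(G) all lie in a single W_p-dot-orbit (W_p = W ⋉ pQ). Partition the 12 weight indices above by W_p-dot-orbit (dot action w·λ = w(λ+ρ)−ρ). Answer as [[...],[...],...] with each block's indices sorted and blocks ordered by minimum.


Type A_4, rank 4, |W|=120; reorder rows/cols to standard.

Ā_19 reps of the 12 weights (A_4, coords as presented):

  1: (8, 2, 2, 5)
  2: (8, 2, 2, 5)
  3: (5, 2, 6, 1)
  4: (5, 2, 6, 1)
  5: (1, 4, 6, 4)
  6: (5, 2, 6, 1)
  7: (8, 2, 2, 5)
  8: (8, 2, 0, 8)
  9: (8, 2, 0, 8)
  10: (5, 2, 6, 1)
  11: (8, 2, 0, 8)
  12: (8, 2, 0, 8)

4 distinct reps among the 12 weights ⇒ 4 W_19-linkage classes:

[[1, 2, 7], [3, 4, 6, 10], [5], [8, 9, 11, 12]]


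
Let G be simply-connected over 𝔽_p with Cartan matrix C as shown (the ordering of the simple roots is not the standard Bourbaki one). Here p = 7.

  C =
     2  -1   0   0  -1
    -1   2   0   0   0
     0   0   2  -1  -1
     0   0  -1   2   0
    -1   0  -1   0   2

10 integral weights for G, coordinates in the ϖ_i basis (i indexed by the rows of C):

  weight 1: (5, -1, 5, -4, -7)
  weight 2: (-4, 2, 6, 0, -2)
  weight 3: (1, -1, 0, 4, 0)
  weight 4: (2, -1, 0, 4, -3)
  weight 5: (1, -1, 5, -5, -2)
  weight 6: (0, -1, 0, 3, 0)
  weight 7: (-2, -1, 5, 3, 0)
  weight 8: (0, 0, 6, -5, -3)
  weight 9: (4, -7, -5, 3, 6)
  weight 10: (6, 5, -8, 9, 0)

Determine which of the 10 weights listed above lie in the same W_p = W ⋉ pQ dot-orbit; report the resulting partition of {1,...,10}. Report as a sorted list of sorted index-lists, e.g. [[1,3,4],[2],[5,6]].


Root system A_5: the 5×5 matrix C matches after relabeling.

Ā_7 reps of the 10 weights (A_5, coords as presented):

  λ_1 → (0, 0, 3, 0, 3) · λ_2 → (0, 0, 3, 0, 3) · λ_3 → (0, 2, 1, 3, 1) · λ_4 → (1, 0, 1, 4, 1) · λ_5 → (1, 0, 1, 4, 1) · λ_6 → (1, 0, 1, 4, 1) · λ_7 → (0, 0, 3, 0, 3) · λ_8 → (1, 0, 1, 4, 1) · λ_9 → (1, 0, 1, 4, 1) · λ_10 → (0, 0, 3, 0, 3)

The 10 indices split into 3 linkage classes (same alcove rep ⇔ same W_7-dot-orbit):

[[1, 2, 7, 10], [3], [4, 5, 6, 8, 9]]


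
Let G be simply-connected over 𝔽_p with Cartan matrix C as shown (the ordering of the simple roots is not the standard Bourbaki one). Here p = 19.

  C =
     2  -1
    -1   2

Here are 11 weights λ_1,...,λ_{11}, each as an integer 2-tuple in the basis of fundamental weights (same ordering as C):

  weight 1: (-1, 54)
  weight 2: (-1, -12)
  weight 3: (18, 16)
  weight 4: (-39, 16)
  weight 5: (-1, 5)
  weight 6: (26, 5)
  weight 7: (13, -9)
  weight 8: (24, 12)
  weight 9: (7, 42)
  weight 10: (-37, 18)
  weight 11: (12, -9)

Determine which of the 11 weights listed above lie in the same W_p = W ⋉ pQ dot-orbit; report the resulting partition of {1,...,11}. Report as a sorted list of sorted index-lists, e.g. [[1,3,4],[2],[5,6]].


Cartan matrix: type A_2 (|W|=6); un-permuting the 2 rows.

Alcove-folded reps (p=19, 11 weights, presented ϖ-order):

  λ_1+ρ ↦ (2, 0);  λ_2+ρ ↦ (11, 0);  λ_3+ρ ↦ (2, 0);  λ_4+ρ ↦ (2, 0);  λ_5+ρ ↦ (0, 6);  λ_6+ρ ↦ (5, 8);  λ_7+ρ ↦ (6, 8);  λ_8+ρ ↦ (0, 6);  λ_9+ρ ↦ (6, 8);  λ_10+ρ ↦ (2, 0);  λ_11+ρ ↦ (5, 8)

5 distinct reps among the 11 weights ⇒ 5 W_19-linkage classes:

[[1, 3, 4, 10], [2], [5, 8], [6, 11], [7, 9]]


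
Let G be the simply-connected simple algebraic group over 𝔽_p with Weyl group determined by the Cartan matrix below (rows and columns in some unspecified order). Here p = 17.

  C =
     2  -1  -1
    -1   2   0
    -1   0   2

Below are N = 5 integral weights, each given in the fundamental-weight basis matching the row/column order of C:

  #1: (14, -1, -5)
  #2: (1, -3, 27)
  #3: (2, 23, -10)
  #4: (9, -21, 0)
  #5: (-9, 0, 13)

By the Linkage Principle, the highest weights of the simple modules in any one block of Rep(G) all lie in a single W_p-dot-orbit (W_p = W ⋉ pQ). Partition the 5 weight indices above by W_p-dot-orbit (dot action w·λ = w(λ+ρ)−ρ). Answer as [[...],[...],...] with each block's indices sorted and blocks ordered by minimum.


Type A_3, rank 3, |W|=24; reorder rows/cols to standard.

Ā_17 reps of the 5 weights (A_3, coords as presented):

  1: (11, 0, 4)
  2: (11, 0, 4)
  3: (1, 7, 6)
  4: (1, 7, 6)
  5: (1, 7, 6)

2 distinct reps among the 5 weights ⇒ 2 W_17-linkage classes:

[[1, 2], [3, 4, 5]]


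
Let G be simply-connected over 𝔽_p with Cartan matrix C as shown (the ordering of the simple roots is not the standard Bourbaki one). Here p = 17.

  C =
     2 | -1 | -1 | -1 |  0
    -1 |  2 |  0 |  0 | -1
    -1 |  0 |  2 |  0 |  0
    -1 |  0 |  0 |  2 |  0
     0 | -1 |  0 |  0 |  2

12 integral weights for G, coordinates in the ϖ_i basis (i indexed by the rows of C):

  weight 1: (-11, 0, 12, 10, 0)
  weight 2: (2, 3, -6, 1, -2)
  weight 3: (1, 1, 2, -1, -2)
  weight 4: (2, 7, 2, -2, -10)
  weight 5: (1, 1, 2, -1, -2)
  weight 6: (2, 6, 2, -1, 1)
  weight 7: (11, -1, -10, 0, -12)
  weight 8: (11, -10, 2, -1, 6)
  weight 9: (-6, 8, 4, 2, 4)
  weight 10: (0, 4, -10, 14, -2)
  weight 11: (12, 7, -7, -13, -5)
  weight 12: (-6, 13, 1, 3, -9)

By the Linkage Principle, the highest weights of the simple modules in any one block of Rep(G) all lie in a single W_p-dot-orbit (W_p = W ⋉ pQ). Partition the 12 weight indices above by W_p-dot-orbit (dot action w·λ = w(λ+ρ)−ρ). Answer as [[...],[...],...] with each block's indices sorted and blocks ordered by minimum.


Root system D_5: the 5×5 matrix C matches after relabeling.

Folding the 12 weights λ_j+ρ into Ā_17 (reps in the given 5-coord order):

    λ_1+ρ ↦ (1, 1, 3, 1, 8)
    λ_2+ρ ↦ (2, 1, 3, 0, 1)
    λ_3+ρ ↦ (2, 1, 3, 0, 1)
    λ_4+ρ ↦ (1, 1, 3, 1, 8)
    λ_5+ρ ↦ (2, 1, 3, 0, 1)
    λ_6+ρ ↦ (2, 1, 3, 0, 1)
    λ_7+ρ ↦ (1, 3, 1, 7, 0)
    λ_8+ρ ↦ (2, 1, 3, 0, 1)
    λ_9+ρ ↦ (3, 0, 0, 2, 5)
    λ_10+ρ ↦ (1, 3, 1, 7, 0)
    λ_11+ρ ↦ (1, 3, 1, 7, 0)
    λ_12+ρ ↦ (1, 1, 3, 1, 8)

These 12 weights hit 4 W_17-dot-orbits; sizes (3, 5, 3, 1):

[[1, 4, 12], [2, 3, 5, 6, 8], [7, 10, 11], [9]]


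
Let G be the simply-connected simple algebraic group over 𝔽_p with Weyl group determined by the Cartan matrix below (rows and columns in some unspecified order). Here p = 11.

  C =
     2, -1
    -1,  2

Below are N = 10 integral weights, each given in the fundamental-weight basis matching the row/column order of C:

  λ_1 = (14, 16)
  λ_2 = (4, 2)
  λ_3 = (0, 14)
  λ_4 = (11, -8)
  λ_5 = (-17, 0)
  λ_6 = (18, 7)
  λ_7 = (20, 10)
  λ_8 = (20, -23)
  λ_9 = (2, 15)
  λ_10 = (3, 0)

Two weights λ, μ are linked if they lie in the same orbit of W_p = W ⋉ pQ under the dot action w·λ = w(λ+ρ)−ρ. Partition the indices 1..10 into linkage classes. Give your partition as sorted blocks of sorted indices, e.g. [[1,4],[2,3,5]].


Type A_2, rank 2, |W|=6; reorder rows/cols to standard.

Alcove-folded reps (p=11, 10 weights, presented ϖ-order):

  1: (4, 6);  2: (5, 3);  3: (4, 6);  4: (4, 6);  5: (4, 6);  6: (5, 3);  7: (10, 0);  8: (10, 0);  9: (5, 3);  10: (4, 1)

These 10 weights hit 4 W_11-dot-orbits; sizes (4, 3, 2, 1):

[[1, 3, 4, 5], [2, 6, 9], [7, 8], [10]]


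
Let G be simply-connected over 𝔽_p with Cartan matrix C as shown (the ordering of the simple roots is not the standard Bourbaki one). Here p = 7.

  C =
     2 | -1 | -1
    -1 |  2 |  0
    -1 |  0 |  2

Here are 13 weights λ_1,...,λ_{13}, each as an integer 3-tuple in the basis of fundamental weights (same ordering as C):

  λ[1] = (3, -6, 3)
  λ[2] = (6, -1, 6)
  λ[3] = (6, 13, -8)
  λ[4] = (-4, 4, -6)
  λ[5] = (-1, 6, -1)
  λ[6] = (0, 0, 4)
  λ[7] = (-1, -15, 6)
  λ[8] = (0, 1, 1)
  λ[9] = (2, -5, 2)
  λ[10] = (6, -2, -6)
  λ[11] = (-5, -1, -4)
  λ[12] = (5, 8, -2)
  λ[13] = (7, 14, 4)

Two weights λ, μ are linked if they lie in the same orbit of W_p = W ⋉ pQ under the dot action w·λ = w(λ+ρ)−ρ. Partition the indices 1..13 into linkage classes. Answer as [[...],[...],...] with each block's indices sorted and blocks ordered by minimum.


Dynkin diagram of C (from the 4 off-diagonal −1 entries): A_3.

Alcove-folded reps (p=7, 13 weights, presented ϖ-order):

  λ_1+ρ ↦ (1, 3, 2);  λ_2+ρ ↦ (0, 7, 0);  λ_3+ρ ↦ (0, 7, 0);  λ_4+ρ ↦ (2, 2, 2);  λ_5+ρ ↦ (0, 7, 0);  λ_6+ρ ↦ (1, 1, 5);  λ_7+ρ ↦ (0, 7, 0);  λ_8+ρ ↦ (1, 2, 2);  λ_9+ρ ↦ (1, 3, 2);  λ_10+ρ ↦ (1, 1, 5);  λ_11+ρ ↦ (4, 3, 0);  λ_12+ρ ↦ (1, 1, 5);  λ_13+ρ ↦ (1, 1, 5)

These 13 weights hit 6 W_7-dot-orbits; sizes (2, 4, 1, 4, 1, 1):

[[1, 9], [2, 3, 5, 7], [4], [6, 10, 12, 13], [8], [11]]


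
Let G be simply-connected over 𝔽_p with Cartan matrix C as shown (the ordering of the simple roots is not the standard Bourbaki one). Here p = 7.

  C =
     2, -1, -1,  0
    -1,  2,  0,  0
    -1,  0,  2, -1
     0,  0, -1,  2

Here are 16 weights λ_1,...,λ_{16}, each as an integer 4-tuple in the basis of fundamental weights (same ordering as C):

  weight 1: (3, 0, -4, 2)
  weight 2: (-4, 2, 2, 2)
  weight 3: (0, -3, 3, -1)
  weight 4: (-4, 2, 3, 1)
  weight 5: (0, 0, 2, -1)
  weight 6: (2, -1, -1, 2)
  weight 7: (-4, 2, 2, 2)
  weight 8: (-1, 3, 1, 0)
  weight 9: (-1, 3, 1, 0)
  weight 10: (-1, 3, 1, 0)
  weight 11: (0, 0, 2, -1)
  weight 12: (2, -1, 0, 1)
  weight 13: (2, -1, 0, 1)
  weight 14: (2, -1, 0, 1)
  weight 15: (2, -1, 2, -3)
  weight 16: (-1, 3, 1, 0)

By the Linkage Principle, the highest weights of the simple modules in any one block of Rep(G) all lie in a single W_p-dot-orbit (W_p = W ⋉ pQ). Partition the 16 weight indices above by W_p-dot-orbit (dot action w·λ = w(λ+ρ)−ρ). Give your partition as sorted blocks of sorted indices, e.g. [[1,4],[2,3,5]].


Root system A_4: the 4×4 matrix C matches after relabeling.

Folding the 16 weights λ_j+ρ into Ā_7 (reps in the given 4-coord order):

  λ_1 → (1, 1, 3, 0) · λ_2 → (3, 0, 0, 3) · λ_3 → (1, 1, 3, 0) · λ_4 → (3, 0, 1, 2) · λ_5 → (1, 1, 3, 0) · λ_6 → (3, 0, 0, 3) · λ_7 → (3, 0, 0, 3) · λ_8 → (0, 4, 2, 1) · λ_9 → (0, 4, 2, 1) · λ_10 → (0, 4, 2, 1) · λ_11 → (1, 1, 3, 0) · λ_12 → (3, 0, 1, 2) · λ_13 → (3, 0, 1, 2) · λ_14 → (3, 0, 1, 2) · λ_15 → (3, 0, 1, 2) · λ_16 → (0, 4, 2, 1)

These 16 weights hit 4 W_7-dot-orbits; sizes (4, 3, 5, 4):

[[1, 3, 5, 11], [2, 6, 7], [4, 12, 13, 14, 15], [8, 9, 10, 16]]


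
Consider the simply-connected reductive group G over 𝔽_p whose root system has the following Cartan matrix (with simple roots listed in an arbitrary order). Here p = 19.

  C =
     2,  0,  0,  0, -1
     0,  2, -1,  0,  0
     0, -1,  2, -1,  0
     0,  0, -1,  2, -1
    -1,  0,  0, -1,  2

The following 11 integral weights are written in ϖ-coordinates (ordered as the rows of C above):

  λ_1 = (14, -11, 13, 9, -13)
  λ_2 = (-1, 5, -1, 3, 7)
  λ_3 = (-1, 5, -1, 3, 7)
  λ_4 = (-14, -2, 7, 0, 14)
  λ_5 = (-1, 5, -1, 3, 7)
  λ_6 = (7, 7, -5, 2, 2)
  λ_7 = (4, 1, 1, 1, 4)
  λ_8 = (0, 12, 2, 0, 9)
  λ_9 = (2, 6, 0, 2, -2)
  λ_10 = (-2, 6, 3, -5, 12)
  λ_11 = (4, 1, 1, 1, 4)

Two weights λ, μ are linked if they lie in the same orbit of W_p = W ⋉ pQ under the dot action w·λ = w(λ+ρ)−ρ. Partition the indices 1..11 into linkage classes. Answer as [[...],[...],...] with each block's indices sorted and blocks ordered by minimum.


Dynkin diagram of C (from the 8 off-diagonal −1 entries): A_5.

λ_j+ρ reflected into Ā_19 (⟨·,θ^∨⟩≤19); 5-tuples as given:

  λ_1 → (5, 2, 2, 2, 5)
  λ_2 → (0, 6, 0, 4, 8)
  λ_3 → (0, 6, 0, 4, 8)
  λ_4 → (8, 4, 3, 1, 2)
  λ_5 → (0, 6, 0, 4, 8)
  λ_6 → (8, 4, 3, 1, 2)
  λ_7 → (5, 2, 2, 2, 5)
  λ_8 → (8, 4, 3, 1, 2)
  λ_9 → (2, 7, 1, 2, 1)
  λ_10 → (0, 6, 0, 4, 8)
  λ_11 → (5, 2, 2, 2, 5)

Linkage partition of the 11 weights (4 classes, p=19):

[[1, 7, 11], [2, 3, 5, 10], [4, 6, 8], [9]]


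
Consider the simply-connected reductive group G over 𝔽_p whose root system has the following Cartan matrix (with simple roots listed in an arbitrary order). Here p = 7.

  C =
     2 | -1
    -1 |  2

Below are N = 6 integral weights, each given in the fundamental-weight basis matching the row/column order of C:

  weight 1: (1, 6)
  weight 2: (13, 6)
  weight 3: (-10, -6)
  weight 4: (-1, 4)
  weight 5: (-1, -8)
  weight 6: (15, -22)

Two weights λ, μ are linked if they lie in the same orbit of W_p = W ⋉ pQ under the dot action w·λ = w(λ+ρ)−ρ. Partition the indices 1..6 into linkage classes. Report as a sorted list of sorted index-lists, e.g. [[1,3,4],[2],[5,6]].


C ↔ A_2 under row/col permutation; |W(A_2)| = 6.

Alcove-folded reps (p=7, 6 weights, presented ϖ-order):

  λ_1+ρ ↦ (0, 5);  λ_2+ρ ↦ (7, 0);  λ_3+ρ ↦ (2, 0);  λ_4+ρ ↦ (0, 5);  λ_5+ρ ↦ (7, 0);  λ_6+ρ ↦ (0, 5)

Grouping the 6 weights by Ā_7-representative: 3 linkage classes.

[[1, 4, 6], [2, 5], [3]]


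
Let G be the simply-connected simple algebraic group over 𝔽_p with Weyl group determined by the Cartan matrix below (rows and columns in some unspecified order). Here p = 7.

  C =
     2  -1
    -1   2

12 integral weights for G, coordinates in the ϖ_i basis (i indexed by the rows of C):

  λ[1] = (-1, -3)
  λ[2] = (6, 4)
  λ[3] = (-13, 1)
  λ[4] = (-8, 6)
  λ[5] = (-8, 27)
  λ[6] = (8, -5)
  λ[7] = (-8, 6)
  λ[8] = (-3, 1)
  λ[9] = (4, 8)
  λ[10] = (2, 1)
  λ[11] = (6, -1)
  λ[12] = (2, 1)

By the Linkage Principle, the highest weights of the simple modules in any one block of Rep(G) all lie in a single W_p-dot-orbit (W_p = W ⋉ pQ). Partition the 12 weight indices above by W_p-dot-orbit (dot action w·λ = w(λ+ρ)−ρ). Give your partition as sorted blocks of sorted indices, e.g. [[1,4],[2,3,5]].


Dynkin diagram of C (from the 2 off-diagonal −1 entries): A_2.

W_7-reps of the 12 weights in Ā_7 (same 2-coord order as C):

  λ_1+ρ ↦ (2, 0);  λ_2+ρ ↦ (2, 0);  λ_3+ρ ↦ (3, 2);  λ_4+ρ ↦ (7, 0);  λ_5+ρ ↦ (7, 0);  λ_6+ρ ↦ (3, 2);  λ_7+ρ ↦ (7, 0);  λ_8+ρ ↦ (2, 0);  λ_9+ρ ↦ (2, 0);  λ_10+ρ ↦ (3, 2);  λ_11+ρ ↦ (7, 0);  λ_12+ρ ↦ (3, 2)

Linkage partition of the 12 weights (3 classes, p=7):

[[1, 2, 8, 9], [3, 6, 10, 12], [4, 5, 7, 11]]


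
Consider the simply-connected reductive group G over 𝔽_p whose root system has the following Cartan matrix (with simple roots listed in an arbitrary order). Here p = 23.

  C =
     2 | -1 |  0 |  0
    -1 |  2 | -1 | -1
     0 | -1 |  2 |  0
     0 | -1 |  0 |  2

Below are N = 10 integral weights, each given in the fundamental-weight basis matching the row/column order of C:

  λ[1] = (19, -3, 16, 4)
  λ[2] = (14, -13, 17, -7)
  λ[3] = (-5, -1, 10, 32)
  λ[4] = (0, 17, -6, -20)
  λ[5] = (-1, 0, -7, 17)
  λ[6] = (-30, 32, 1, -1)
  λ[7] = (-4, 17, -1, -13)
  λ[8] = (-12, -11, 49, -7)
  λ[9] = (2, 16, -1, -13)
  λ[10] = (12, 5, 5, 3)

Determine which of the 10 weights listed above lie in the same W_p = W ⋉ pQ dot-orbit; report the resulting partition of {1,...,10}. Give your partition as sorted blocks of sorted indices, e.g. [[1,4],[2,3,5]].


C ↔ D_4 under row/col permutation; |W(D_4)| = 192.

Alcove-folded reps (p=23, 10 weights, presented ϖ-order):

  λ_1+ρ ↦ (3, 3, 0, 12)
  λ_2+ρ ↦ (3, 3, 0, 12)
  λ_3+ρ ↦ (7, 4, 0, 2)
  λ_4+ρ ↦ (5, 0, 1, 13)
  λ_5+ρ ↦ (5, 0, 1, 13)
  λ_6+ρ ↦ (7, 4, 0, 2)
  λ_7+ρ ↦ (3, 3, 0, 12)
  λ_8+ρ ↦ (7, 4, 0, 2)
  λ_9+ρ ↦ (3, 3, 0, 12)
  λ_10+ρ ↦ (7, 4, 0, 2)

Linkage partition of the 10 weights (3 classes, p=23):

[[1, 2, 7, 9], [3, 6, 8, 10], [4, 5]]


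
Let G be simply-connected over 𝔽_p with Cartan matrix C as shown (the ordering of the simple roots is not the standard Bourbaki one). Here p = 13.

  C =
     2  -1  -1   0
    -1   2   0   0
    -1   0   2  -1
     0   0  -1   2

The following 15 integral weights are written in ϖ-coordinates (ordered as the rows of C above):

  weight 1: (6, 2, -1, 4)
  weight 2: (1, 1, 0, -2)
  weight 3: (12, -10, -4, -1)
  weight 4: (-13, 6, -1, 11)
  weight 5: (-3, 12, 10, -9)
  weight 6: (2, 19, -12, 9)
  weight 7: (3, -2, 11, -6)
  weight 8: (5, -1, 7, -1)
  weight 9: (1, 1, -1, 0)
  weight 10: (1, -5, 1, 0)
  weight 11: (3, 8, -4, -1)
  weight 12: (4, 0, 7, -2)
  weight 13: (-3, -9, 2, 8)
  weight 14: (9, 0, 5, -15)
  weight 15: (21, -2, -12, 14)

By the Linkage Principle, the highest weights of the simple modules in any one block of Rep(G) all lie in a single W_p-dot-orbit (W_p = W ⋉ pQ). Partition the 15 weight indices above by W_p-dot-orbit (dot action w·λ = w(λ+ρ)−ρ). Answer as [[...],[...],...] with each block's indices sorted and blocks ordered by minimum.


Type A_4, rank 4, |W|=120; reorder rows/cols to standard.

λ_j+ρ reflected into Ā_13 (⟨·,θ^∨⟩≤13); 4-tuples as given:

    [1] (7, 1, 0, 3)
    [2] (2, 2, 0, 1)
    [3] (1, 9, 0, 3)
    [4] (5, 0, 7, 0)
    [5] (2, 2, 0, 1)
    [6] (1, 2, 7, 2)
    [7] (1, 2, 7, 2)
    [8] (5, 0, 7, 0)
    [9] (2, 2, 0, 1)
    [10] (2, 2, 0, 1)
    [11] (1, 9, 0, 3)
    [12] (5, 0, 7, 0)
    [13] (1, 2, 7, 2)
    [14] (1, 2, 7, 2)
    [15] (2, 2, 0, 1)

Partition of {1..15} into 5 W_13-dot-orbits:

[[1], [2, 5, 9, 10, 15], [3, 11], [4, 8, 12], [6, 7, 13, 14]]


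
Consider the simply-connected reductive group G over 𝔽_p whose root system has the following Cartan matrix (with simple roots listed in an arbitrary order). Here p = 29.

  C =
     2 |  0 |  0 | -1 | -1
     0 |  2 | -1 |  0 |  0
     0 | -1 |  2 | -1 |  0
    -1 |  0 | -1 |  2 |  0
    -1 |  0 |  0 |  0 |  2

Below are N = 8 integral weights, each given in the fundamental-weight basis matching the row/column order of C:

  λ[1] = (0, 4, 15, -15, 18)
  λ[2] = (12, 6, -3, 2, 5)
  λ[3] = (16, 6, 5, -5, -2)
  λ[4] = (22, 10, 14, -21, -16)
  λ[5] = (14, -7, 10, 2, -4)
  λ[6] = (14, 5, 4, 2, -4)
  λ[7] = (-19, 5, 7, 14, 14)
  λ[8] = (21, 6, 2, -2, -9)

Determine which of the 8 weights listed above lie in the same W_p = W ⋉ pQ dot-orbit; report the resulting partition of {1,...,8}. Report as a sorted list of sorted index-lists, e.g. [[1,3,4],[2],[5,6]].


Cartan matrix: type A_5 (|W|=720); un-permuting the 5 rows.

Each λ_j+ρ reduced to Ā_29; 5-tuples below use C's row order:

  λ_1 → (13, 5, 2, 1, 6) · λ_2 → (13, 5, 2, 1, 6) · λ_3 → (12, 7, 2, 4, 1) · λ_4 → (12, 6, 5, 3, 3) · λ_5 → (12, 6, 5, 3, 3) · λ_6 → (12, 6, 5, 3, 3) · λ_7 → (12, 6, 5, 3, 3) · λ_8 → (13, 5, 2, 1, 6)

Grouping the 8 weights by Ā_29-representative: 3 linkage classes.

[[1, 2, 8], [3], [4, 5, 6, 7]]
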